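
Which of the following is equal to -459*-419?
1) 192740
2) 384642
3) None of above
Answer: 3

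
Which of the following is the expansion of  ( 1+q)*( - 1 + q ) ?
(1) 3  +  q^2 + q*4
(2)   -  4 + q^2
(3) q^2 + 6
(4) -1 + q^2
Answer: 4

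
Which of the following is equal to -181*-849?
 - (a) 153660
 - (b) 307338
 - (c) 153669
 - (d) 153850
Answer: c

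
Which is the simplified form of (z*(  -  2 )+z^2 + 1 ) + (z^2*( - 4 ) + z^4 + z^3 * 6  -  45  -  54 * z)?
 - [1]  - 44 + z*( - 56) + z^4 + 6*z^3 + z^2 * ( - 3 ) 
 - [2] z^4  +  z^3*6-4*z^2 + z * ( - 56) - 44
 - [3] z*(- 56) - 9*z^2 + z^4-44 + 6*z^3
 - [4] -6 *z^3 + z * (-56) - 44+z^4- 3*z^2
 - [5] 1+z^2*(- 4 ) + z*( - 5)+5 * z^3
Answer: 1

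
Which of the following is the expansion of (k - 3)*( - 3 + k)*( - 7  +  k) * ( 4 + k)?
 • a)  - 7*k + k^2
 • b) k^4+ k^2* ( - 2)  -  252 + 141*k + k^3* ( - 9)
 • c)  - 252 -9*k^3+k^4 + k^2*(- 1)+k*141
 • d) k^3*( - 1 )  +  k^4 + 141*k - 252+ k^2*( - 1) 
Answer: c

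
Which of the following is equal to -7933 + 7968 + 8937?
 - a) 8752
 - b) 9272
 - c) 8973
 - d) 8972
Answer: d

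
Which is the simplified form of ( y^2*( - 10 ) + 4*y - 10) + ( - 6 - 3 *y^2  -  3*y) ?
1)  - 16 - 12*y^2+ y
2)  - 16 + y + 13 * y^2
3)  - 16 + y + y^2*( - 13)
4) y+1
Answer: 3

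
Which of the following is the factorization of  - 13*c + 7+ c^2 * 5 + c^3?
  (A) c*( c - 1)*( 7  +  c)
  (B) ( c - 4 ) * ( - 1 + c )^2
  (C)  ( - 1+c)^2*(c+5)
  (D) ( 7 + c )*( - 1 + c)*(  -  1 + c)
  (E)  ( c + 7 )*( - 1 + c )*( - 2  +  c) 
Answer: D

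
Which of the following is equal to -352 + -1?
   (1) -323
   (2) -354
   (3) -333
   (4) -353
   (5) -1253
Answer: 4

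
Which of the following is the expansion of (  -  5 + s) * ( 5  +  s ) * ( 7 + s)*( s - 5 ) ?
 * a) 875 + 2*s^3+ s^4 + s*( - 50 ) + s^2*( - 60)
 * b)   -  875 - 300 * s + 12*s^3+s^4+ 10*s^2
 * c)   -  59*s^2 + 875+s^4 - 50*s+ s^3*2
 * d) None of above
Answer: a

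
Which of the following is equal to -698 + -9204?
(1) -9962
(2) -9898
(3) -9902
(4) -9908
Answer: 3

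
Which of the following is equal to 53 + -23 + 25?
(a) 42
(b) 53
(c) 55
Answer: c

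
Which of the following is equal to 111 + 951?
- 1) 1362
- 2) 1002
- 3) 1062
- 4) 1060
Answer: 3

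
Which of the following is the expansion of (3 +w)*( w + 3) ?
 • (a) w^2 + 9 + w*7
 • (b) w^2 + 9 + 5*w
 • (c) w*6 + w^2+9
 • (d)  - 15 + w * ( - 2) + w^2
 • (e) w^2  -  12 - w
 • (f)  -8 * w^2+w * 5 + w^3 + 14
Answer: c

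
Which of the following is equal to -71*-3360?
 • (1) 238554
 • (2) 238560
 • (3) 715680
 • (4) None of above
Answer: 2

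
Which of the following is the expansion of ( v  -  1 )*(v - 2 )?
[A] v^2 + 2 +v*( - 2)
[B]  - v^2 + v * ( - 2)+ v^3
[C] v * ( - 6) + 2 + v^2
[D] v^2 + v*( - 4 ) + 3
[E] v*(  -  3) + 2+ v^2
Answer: E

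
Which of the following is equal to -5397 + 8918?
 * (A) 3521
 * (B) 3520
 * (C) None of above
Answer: A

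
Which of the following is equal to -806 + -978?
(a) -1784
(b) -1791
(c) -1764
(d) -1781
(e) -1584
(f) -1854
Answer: a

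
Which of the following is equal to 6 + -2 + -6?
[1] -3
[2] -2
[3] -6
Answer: 2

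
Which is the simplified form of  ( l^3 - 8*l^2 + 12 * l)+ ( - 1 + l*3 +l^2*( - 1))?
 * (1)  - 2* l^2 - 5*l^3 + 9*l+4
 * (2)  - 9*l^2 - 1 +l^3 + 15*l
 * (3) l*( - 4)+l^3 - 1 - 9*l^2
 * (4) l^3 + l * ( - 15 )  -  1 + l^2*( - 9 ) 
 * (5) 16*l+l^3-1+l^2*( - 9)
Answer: 2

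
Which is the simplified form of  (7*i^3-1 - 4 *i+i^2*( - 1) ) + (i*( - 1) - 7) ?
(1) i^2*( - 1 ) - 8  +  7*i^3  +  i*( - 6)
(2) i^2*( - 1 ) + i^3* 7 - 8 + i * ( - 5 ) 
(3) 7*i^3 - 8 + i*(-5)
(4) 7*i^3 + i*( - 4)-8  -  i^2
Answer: 2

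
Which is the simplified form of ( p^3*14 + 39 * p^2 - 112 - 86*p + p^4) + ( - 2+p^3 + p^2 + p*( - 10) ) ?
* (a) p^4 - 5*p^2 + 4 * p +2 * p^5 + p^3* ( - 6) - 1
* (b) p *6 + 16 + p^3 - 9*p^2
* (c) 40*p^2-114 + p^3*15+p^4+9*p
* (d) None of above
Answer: d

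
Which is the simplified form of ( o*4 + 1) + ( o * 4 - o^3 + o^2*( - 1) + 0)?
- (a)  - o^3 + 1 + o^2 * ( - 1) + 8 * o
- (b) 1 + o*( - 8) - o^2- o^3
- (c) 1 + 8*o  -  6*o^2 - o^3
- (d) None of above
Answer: a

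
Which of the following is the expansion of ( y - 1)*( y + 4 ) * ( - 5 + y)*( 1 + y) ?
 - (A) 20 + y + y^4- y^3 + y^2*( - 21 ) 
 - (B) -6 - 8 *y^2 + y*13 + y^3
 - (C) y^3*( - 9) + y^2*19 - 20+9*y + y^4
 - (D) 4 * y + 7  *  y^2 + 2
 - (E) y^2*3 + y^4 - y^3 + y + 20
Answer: A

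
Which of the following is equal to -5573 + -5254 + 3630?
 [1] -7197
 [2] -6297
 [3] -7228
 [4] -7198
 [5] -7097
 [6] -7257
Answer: 1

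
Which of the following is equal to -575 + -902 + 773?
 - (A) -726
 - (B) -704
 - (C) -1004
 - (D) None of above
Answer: B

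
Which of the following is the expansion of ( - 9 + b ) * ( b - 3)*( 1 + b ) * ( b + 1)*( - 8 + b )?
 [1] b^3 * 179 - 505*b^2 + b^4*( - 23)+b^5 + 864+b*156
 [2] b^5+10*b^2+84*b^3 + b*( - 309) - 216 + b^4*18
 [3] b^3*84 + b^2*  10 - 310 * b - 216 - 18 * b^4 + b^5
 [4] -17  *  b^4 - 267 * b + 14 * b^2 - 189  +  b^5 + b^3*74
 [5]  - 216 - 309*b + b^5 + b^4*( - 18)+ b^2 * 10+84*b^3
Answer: 5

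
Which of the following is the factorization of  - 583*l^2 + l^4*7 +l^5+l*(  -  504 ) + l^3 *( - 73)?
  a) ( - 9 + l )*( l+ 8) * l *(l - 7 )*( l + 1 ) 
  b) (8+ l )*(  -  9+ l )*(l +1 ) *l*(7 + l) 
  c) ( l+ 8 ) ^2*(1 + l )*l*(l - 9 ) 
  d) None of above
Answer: b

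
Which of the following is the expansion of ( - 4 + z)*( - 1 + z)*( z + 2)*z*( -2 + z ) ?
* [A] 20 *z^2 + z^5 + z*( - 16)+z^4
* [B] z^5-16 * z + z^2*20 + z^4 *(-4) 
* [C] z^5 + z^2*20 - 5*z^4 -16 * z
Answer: C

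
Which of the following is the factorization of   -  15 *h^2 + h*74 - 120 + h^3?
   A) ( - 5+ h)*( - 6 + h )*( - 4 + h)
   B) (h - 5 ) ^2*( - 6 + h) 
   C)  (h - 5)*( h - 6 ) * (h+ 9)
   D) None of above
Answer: A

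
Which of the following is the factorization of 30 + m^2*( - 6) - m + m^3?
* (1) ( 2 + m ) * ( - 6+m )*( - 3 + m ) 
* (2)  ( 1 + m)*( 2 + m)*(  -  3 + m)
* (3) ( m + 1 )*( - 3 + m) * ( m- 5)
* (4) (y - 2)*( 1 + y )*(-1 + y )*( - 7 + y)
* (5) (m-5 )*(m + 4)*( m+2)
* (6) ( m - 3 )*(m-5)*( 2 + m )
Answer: 6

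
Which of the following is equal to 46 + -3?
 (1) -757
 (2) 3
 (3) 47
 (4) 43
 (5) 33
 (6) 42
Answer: 4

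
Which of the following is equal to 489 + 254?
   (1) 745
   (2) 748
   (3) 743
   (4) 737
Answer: 3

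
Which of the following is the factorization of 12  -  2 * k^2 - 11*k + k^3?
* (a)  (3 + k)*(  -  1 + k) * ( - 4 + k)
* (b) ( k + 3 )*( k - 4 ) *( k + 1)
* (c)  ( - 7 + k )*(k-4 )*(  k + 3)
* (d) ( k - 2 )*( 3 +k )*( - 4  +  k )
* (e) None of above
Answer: a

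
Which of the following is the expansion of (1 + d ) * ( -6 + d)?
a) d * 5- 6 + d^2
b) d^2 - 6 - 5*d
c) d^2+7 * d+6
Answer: b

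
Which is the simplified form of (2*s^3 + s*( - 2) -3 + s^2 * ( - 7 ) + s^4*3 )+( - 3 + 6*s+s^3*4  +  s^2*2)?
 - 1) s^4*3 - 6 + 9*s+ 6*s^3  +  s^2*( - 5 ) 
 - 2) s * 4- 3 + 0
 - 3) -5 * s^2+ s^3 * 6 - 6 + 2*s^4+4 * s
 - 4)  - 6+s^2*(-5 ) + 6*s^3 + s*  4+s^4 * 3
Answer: 4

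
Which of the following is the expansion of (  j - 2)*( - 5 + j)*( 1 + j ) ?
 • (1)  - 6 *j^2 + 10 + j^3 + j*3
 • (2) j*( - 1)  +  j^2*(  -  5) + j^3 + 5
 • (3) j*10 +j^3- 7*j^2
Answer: 1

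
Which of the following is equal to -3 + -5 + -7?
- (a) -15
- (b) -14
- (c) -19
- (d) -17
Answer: a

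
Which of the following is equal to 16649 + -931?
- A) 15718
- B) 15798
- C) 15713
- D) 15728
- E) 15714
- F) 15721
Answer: A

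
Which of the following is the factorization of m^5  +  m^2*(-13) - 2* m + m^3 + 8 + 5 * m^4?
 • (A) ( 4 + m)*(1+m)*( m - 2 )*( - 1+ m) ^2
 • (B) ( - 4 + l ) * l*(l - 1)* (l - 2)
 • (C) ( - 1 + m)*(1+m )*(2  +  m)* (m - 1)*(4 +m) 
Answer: C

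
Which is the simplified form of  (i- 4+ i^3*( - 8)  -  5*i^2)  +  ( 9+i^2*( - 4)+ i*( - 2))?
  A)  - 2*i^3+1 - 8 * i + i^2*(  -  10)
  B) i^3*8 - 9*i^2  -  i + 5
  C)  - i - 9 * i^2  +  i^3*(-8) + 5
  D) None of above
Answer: C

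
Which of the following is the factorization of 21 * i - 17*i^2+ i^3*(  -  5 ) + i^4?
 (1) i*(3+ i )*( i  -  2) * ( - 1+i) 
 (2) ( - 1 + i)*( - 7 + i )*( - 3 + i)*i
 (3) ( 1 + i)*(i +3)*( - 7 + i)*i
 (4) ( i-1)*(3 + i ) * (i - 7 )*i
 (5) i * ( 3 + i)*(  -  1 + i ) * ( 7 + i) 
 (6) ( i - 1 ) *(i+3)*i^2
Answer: 4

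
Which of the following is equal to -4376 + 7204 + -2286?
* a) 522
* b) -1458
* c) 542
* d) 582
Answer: c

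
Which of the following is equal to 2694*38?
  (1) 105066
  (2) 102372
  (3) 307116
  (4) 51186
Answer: 2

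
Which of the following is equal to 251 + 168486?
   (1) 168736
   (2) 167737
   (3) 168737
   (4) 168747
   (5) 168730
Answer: 3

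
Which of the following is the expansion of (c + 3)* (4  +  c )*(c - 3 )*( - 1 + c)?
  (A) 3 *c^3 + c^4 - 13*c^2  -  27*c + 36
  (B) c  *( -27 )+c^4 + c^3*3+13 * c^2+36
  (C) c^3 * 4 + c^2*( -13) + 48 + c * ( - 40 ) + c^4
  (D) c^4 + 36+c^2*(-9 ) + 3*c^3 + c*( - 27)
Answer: A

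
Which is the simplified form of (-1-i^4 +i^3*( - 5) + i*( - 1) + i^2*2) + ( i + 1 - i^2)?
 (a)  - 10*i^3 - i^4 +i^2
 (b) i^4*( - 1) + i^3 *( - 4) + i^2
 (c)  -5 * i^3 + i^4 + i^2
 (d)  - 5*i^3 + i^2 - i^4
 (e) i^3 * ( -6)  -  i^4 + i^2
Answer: d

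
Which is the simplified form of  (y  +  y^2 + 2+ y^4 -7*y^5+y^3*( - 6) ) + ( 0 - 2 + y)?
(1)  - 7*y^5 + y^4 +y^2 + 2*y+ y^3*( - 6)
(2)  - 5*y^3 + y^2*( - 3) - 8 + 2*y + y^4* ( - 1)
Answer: 1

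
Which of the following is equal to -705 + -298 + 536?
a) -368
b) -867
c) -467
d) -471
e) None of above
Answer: c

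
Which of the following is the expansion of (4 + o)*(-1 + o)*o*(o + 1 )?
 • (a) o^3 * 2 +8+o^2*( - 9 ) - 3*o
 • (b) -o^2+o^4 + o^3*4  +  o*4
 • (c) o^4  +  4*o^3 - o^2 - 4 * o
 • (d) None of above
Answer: c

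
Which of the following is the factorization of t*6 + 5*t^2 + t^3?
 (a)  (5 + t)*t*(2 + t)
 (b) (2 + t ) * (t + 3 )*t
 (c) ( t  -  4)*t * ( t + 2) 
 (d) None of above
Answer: b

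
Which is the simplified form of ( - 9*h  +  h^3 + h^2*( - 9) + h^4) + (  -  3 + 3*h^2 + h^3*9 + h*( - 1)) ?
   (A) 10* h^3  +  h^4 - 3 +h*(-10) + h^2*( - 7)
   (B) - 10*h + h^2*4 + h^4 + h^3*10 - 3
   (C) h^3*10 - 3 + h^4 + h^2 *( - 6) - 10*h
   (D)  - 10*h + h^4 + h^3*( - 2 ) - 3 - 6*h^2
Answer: C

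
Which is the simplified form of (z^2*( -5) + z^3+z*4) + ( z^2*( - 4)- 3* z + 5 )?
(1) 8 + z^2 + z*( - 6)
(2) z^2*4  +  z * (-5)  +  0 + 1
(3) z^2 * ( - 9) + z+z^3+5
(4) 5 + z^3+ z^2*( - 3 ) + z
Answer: 3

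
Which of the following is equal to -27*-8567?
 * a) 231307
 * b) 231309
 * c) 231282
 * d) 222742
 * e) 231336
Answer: b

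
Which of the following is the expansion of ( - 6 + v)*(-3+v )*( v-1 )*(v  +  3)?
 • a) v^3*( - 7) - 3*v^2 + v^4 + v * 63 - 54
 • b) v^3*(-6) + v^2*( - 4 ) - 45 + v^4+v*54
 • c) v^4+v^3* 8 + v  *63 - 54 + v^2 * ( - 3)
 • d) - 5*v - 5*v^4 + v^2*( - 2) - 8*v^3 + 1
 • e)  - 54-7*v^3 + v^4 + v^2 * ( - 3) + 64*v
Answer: a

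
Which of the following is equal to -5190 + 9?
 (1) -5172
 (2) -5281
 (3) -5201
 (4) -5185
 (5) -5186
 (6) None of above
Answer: 6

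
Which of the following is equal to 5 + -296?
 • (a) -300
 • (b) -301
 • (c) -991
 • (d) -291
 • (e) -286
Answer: d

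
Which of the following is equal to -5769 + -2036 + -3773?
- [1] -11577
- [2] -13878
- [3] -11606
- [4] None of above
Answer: 4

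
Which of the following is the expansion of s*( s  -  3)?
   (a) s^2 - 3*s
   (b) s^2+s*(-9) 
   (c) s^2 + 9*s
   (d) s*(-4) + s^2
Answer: a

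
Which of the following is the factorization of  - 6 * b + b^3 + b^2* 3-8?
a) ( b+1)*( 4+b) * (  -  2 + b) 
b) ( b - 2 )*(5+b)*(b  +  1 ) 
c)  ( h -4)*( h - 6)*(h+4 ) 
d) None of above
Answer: a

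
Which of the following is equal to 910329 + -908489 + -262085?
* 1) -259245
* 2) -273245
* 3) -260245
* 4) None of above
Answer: 3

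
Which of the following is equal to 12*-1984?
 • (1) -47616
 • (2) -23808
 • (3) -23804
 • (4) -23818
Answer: 2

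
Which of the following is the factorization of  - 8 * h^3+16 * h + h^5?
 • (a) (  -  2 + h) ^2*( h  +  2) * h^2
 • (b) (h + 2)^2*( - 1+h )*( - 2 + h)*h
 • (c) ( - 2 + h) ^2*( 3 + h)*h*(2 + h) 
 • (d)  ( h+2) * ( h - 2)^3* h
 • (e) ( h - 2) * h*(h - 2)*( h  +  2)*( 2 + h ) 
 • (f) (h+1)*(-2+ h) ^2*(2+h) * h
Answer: e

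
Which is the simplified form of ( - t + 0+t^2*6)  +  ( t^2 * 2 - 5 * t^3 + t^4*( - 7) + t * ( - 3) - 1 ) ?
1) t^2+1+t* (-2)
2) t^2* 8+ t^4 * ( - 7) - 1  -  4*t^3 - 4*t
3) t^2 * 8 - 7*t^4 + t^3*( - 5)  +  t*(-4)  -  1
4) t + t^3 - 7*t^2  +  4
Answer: 3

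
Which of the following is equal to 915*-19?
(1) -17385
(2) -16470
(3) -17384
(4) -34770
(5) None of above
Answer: 1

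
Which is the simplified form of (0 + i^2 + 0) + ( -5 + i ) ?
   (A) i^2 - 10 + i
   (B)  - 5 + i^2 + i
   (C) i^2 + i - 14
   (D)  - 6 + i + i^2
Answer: B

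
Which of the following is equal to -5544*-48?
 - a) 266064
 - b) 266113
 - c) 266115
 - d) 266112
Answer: d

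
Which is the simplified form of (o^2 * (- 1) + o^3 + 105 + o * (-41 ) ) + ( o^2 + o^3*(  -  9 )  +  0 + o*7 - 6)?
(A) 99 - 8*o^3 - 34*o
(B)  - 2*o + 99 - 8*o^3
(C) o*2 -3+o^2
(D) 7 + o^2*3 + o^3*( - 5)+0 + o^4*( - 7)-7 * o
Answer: A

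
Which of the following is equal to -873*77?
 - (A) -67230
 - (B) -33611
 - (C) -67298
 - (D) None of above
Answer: D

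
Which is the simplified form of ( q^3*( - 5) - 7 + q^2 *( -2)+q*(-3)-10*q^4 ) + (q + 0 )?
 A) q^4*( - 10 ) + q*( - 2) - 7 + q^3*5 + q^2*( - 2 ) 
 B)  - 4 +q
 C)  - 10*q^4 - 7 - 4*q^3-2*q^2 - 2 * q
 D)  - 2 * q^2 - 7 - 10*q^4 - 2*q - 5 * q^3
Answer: D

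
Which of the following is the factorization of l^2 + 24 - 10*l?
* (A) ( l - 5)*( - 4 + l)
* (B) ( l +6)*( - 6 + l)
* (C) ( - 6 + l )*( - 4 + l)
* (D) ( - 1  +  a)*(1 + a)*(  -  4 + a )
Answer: C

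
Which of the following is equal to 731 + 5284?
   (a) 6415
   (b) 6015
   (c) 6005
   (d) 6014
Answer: b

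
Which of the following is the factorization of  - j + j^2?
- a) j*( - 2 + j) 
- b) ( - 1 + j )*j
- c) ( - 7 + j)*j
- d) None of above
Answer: b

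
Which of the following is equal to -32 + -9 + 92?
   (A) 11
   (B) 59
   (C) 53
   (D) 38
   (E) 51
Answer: E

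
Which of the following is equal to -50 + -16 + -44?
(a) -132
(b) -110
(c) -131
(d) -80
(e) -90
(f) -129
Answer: b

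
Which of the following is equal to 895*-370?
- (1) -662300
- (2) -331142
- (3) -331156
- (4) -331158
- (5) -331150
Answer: 5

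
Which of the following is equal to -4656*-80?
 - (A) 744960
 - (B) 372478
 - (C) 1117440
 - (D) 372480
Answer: D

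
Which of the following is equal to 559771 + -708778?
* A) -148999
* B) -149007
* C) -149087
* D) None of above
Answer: B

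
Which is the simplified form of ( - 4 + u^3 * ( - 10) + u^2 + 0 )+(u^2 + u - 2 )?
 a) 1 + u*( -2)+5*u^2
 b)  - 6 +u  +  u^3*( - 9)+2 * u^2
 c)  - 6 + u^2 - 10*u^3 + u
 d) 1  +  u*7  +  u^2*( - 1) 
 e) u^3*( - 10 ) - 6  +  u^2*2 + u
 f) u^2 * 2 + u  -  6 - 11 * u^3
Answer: e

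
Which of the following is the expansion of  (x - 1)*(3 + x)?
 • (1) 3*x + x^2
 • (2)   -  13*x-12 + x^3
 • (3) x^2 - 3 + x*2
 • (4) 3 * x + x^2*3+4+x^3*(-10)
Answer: 3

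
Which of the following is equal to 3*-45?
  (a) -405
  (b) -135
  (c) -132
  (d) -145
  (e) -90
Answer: b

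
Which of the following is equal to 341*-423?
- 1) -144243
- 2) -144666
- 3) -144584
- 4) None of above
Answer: 1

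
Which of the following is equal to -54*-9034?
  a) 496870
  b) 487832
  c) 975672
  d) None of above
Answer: d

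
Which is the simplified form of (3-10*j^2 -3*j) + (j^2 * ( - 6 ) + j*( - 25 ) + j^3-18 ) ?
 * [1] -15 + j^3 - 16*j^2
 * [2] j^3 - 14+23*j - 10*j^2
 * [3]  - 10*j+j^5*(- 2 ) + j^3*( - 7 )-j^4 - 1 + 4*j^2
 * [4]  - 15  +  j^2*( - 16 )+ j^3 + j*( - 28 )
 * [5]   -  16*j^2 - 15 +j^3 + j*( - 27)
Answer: 4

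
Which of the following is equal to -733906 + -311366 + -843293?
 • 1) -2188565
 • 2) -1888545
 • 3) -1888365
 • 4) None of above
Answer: 4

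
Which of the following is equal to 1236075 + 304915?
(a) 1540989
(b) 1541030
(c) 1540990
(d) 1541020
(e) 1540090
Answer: c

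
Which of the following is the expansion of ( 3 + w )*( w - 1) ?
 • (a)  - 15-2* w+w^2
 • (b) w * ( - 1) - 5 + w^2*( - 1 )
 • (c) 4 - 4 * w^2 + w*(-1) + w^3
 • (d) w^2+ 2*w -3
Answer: d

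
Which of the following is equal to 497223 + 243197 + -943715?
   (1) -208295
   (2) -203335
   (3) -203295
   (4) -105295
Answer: 3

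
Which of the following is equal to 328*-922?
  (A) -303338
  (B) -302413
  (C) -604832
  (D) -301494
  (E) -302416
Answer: E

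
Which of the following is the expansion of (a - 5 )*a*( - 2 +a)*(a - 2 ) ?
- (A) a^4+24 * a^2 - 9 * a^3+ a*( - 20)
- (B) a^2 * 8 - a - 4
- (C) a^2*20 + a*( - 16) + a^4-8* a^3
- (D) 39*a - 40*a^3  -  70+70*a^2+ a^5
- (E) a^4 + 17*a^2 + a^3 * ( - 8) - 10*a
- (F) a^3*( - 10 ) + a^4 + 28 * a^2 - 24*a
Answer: A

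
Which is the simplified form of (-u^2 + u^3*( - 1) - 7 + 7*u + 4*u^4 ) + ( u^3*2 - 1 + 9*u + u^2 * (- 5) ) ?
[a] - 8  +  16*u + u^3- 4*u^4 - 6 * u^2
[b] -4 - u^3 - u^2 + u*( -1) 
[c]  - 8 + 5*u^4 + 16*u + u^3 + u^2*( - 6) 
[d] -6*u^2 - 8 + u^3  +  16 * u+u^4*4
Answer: d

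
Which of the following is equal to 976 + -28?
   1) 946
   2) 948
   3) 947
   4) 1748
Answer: 2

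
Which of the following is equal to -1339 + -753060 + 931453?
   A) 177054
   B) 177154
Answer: A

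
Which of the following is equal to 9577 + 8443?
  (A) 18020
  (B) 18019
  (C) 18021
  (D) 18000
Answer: A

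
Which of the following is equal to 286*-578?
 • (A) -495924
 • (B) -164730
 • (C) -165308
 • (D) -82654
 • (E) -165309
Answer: C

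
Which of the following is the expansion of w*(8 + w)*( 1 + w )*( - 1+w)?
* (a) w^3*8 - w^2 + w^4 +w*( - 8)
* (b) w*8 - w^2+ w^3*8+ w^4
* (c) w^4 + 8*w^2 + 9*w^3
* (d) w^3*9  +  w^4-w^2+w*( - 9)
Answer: a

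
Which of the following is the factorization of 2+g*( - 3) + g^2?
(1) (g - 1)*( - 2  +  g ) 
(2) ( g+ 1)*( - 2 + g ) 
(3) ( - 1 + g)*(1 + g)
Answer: 1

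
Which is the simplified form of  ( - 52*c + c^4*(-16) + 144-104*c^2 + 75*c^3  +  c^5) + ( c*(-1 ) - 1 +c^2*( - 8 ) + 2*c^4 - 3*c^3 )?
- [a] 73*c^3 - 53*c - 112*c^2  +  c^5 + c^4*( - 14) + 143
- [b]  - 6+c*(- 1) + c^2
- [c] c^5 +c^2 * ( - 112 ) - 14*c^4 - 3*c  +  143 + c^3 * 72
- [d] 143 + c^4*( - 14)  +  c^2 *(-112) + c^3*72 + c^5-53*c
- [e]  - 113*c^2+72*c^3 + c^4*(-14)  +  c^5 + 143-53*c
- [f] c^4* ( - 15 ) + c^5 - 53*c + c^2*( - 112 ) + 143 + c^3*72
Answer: d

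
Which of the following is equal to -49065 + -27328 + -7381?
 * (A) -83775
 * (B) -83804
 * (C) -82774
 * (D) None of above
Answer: D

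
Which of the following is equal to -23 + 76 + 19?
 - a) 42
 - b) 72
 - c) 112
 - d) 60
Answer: b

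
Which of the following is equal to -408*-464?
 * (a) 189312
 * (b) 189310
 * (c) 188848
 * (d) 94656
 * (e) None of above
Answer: a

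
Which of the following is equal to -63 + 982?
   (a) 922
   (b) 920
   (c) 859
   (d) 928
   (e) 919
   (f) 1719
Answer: e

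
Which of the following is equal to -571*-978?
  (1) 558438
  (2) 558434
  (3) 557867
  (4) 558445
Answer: 1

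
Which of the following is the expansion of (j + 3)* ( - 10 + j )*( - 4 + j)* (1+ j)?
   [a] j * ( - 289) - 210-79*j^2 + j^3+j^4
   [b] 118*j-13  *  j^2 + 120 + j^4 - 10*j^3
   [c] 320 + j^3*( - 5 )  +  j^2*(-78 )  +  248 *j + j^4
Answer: b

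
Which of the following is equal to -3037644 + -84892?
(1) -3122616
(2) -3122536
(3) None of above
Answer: 2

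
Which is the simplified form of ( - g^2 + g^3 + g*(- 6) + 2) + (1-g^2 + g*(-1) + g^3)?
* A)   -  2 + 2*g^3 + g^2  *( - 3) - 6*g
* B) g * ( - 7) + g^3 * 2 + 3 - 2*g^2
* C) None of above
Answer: B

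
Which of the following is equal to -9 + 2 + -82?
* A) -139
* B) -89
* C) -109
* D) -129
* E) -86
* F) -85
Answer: B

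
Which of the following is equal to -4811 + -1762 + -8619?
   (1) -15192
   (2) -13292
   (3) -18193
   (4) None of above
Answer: 1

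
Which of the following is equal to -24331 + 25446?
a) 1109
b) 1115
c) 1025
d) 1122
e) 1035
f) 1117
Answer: b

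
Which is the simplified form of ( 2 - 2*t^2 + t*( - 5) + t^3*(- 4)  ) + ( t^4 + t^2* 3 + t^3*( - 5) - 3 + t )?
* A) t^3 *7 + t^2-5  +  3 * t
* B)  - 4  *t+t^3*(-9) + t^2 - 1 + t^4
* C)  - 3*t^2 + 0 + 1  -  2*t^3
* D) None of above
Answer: B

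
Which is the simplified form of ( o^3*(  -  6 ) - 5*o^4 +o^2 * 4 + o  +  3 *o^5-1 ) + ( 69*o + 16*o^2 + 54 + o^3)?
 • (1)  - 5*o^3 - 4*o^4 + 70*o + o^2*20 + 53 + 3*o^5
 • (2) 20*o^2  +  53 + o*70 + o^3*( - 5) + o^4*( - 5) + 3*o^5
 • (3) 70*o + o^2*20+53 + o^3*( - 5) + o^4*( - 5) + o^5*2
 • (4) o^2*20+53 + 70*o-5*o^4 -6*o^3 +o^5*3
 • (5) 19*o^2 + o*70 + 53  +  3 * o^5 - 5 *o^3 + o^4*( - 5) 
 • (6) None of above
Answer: 2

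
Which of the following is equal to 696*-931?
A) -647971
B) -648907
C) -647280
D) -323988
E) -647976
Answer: E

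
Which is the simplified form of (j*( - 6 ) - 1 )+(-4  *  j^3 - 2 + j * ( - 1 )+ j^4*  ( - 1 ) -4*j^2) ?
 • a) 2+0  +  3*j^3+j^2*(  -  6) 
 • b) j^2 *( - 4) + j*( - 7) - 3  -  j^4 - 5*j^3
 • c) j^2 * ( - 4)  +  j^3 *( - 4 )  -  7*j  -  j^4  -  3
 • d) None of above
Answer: c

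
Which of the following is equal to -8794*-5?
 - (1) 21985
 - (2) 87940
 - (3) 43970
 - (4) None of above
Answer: 3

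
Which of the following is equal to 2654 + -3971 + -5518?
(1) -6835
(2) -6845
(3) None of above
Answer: 1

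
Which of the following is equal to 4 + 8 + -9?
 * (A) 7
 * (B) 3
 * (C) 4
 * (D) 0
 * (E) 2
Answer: B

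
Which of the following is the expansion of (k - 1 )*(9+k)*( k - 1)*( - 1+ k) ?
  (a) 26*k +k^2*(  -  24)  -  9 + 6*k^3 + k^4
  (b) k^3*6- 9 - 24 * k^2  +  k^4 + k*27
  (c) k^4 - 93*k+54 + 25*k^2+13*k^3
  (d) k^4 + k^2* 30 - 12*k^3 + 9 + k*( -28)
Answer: a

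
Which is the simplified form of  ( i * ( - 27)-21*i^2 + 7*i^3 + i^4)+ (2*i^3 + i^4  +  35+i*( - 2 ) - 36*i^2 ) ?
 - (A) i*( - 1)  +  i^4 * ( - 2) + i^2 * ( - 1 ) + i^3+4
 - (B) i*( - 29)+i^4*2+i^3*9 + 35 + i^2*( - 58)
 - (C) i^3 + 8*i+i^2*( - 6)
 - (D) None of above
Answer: D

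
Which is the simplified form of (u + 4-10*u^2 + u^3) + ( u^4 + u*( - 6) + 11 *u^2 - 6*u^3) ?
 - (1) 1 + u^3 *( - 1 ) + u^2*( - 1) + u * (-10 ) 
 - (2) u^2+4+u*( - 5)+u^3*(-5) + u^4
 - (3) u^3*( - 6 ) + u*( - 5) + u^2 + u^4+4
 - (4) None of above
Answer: 2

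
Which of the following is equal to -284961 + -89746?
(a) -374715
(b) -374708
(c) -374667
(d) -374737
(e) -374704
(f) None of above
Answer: f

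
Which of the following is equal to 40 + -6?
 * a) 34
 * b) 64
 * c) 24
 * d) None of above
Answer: a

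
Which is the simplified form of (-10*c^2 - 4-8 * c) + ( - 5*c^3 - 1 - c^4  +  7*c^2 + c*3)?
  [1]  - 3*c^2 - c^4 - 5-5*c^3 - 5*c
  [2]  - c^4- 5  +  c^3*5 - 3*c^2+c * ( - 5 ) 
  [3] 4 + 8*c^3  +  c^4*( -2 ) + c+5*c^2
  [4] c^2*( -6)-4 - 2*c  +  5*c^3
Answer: 1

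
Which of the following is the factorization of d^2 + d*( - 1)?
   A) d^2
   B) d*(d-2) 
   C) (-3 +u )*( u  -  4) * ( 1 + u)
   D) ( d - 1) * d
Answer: D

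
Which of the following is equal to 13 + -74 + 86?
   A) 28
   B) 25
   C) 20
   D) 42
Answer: B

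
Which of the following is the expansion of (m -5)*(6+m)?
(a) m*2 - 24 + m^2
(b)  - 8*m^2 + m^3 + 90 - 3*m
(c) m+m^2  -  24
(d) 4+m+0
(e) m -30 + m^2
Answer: e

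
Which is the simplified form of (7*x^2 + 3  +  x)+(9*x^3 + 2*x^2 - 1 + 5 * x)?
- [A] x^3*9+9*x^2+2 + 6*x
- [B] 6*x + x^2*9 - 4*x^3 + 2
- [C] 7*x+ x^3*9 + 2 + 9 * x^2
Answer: A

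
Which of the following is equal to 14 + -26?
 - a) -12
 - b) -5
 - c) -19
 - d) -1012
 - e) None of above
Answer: a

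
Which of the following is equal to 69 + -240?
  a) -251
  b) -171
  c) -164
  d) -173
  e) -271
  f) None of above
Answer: b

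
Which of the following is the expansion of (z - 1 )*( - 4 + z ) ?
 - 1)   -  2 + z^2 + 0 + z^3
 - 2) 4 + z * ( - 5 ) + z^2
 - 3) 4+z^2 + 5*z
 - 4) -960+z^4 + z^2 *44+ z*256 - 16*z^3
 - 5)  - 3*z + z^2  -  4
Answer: 2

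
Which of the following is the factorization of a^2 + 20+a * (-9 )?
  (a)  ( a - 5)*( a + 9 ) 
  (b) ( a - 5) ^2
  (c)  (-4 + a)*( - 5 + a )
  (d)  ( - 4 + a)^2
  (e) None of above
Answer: c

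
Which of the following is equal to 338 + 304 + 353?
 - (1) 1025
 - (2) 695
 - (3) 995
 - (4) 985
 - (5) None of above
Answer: 3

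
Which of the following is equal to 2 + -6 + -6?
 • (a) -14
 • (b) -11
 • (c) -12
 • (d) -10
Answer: d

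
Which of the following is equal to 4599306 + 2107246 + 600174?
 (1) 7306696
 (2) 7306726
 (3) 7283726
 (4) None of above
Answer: 2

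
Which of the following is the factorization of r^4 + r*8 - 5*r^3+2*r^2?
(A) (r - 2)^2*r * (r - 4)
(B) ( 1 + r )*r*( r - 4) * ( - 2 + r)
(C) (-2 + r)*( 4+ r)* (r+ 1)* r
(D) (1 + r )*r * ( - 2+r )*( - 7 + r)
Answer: B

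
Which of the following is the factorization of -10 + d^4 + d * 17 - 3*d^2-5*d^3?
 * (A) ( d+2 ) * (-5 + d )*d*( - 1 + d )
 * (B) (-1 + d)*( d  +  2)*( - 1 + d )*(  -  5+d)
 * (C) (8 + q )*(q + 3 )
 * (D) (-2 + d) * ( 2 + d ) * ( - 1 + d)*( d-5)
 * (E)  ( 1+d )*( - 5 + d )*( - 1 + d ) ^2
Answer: B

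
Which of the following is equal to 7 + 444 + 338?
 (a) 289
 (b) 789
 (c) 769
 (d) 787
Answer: b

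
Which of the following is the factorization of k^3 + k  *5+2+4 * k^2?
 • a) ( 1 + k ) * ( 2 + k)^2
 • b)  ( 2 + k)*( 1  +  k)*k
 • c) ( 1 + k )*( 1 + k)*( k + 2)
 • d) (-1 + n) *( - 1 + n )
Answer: c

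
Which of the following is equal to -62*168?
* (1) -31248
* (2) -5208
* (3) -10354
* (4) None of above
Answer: 4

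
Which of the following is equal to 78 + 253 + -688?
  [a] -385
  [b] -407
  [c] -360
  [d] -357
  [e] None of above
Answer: d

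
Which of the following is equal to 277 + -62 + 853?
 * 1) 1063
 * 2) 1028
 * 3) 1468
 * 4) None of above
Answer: 4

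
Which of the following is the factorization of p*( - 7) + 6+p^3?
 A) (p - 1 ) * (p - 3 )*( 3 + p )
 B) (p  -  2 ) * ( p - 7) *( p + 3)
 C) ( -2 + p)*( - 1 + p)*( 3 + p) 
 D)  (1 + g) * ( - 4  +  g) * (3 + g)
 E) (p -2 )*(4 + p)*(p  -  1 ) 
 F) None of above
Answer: C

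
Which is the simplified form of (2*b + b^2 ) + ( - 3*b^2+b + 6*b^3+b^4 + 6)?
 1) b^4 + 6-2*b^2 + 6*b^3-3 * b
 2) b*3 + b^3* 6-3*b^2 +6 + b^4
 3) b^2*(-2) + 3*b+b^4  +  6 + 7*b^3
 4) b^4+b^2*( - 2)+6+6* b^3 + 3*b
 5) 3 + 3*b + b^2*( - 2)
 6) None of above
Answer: 4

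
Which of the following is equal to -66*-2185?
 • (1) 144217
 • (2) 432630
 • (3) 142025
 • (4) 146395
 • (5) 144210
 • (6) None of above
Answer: 5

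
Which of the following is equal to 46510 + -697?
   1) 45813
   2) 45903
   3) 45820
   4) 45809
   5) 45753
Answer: 1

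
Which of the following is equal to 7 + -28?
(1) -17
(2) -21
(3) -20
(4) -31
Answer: 2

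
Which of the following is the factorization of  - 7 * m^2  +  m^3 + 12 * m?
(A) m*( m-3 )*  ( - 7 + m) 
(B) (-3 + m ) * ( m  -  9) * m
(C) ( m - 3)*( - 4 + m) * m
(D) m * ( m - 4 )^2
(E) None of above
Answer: C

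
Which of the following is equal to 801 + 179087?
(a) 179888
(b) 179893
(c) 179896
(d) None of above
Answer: a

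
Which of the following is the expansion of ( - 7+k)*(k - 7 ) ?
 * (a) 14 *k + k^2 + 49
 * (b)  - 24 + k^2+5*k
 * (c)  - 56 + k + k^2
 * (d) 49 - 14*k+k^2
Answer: d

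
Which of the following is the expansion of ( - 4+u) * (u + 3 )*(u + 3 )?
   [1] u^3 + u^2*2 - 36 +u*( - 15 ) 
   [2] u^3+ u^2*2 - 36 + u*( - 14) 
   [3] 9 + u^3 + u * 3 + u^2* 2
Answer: 1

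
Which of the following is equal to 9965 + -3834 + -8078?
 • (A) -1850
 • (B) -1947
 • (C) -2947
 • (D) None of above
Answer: B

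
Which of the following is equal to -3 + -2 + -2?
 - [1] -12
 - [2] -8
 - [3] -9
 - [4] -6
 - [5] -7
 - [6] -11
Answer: 5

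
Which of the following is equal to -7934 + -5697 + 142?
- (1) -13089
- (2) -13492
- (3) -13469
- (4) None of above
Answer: 4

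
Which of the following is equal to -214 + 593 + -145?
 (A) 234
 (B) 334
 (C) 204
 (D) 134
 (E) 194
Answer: A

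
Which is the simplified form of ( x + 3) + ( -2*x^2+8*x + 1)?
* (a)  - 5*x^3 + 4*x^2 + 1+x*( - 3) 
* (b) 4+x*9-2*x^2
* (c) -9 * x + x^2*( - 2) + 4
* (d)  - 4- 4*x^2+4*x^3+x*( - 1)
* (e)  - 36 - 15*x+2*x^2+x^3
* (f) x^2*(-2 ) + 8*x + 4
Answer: b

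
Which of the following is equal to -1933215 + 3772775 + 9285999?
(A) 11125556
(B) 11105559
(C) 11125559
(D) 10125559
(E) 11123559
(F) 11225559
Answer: C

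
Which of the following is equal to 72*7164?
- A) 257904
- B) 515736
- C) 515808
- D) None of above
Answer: C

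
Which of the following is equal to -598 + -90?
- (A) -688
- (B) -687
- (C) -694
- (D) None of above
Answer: A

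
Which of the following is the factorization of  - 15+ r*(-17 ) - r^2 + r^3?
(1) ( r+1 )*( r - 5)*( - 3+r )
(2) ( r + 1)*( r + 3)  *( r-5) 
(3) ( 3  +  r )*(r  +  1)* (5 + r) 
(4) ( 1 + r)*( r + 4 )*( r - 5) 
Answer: 2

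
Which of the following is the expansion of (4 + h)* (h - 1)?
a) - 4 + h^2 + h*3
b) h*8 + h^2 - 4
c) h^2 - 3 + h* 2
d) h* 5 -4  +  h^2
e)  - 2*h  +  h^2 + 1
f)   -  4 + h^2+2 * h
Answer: a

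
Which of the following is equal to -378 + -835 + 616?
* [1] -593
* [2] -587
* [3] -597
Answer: 3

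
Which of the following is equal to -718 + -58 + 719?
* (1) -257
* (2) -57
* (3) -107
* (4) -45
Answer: 2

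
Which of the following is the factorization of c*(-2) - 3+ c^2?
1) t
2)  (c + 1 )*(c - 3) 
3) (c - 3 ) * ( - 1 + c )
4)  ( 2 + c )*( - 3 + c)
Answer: 2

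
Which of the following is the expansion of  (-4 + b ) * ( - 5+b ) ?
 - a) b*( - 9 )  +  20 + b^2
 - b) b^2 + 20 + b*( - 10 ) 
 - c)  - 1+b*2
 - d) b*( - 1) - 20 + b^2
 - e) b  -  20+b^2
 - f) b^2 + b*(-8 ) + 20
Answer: a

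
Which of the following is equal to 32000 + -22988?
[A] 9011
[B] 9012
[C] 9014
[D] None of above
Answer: B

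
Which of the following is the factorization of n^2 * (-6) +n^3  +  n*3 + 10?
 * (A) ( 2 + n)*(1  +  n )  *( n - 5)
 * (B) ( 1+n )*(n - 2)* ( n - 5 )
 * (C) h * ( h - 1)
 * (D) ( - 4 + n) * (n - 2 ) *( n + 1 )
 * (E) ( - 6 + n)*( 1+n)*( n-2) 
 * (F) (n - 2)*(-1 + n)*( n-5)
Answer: B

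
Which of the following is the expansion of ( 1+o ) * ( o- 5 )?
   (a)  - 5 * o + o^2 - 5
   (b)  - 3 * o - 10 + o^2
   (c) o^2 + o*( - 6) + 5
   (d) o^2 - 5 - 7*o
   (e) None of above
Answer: e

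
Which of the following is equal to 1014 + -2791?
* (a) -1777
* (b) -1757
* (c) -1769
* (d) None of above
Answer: a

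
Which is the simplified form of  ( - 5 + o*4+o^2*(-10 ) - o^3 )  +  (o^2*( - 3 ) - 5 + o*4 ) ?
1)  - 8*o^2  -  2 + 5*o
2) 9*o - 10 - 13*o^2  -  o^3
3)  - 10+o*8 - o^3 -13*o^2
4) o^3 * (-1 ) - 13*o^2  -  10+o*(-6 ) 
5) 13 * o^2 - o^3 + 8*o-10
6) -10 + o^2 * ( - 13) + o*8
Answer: 3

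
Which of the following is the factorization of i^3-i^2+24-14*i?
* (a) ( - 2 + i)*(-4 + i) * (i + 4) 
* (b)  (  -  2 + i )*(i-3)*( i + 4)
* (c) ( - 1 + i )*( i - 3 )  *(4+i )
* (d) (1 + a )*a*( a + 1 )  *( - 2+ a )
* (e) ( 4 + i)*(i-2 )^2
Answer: b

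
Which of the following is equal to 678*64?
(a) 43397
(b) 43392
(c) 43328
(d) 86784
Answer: b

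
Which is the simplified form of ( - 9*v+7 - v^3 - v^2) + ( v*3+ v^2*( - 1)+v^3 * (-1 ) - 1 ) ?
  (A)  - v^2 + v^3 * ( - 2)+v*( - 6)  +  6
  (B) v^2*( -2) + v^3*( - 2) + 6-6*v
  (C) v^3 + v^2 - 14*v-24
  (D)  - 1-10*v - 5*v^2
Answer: B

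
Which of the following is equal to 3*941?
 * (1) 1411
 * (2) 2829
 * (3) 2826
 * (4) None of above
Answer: 4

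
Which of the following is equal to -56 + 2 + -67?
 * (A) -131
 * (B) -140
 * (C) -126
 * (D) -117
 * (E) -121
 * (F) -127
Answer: E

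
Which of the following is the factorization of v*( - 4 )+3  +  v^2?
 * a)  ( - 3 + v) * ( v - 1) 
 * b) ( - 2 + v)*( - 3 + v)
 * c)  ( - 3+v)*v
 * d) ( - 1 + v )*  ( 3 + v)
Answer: a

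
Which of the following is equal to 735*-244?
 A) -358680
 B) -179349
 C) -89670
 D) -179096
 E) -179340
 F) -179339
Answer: E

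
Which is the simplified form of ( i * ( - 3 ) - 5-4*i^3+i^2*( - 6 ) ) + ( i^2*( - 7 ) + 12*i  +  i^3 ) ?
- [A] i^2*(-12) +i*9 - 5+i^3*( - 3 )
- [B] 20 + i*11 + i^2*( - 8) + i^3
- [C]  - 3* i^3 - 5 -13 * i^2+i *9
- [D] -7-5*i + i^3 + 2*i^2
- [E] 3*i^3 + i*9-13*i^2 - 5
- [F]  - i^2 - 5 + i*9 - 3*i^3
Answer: C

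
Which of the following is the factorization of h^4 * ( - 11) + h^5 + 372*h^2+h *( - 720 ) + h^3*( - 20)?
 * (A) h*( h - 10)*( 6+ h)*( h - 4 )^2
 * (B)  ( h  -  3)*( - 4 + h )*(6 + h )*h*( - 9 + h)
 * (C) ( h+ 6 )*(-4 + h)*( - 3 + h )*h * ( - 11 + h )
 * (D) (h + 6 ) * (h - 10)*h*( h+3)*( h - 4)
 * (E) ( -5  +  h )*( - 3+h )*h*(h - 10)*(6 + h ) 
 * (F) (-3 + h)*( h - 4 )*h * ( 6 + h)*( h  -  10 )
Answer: F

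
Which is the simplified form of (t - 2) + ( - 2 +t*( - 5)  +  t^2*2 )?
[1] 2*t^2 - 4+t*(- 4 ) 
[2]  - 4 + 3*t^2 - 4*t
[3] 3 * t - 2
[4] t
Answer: 1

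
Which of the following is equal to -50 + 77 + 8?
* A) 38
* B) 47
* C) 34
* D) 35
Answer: D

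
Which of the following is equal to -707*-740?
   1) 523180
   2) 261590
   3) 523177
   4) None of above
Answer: 1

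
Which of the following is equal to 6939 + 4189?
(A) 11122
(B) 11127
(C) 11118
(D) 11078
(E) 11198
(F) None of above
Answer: F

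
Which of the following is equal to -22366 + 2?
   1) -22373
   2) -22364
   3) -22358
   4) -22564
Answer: 2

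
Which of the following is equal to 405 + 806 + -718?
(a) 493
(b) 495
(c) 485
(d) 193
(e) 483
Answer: a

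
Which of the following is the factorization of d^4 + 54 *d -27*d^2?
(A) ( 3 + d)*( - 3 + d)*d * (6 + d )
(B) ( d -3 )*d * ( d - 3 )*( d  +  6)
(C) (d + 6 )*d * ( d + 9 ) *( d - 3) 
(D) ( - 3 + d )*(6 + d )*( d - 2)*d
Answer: B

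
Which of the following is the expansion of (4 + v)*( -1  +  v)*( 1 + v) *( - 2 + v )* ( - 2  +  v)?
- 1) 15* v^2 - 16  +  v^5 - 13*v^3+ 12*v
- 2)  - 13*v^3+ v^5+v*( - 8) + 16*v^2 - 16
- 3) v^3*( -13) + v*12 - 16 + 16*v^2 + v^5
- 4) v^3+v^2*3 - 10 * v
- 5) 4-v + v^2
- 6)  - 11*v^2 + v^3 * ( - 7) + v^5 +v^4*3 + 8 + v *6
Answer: 3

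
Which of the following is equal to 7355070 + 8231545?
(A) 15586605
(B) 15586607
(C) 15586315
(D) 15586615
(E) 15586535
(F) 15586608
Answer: D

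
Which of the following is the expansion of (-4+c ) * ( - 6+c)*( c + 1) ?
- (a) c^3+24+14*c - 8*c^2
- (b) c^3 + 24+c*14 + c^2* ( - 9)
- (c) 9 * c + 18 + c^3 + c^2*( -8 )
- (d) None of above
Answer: b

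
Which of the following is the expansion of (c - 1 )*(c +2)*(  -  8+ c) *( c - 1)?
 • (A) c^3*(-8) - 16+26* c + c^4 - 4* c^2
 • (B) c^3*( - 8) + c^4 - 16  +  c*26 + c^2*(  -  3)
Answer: B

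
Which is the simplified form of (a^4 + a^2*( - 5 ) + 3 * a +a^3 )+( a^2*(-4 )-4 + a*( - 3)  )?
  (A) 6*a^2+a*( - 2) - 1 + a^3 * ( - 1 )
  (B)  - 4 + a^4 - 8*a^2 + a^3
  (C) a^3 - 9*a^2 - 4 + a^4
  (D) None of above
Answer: C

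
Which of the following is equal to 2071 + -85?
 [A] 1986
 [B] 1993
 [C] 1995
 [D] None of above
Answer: A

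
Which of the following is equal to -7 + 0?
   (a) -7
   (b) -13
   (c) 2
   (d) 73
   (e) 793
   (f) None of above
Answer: a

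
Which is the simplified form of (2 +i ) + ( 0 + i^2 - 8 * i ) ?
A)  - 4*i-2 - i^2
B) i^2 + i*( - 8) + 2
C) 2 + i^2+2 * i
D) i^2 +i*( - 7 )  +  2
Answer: D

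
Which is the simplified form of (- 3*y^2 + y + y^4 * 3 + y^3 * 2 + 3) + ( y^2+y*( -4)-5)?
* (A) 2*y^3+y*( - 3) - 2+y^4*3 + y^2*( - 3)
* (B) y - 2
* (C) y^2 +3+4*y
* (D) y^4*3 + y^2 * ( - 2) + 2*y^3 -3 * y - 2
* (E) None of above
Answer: D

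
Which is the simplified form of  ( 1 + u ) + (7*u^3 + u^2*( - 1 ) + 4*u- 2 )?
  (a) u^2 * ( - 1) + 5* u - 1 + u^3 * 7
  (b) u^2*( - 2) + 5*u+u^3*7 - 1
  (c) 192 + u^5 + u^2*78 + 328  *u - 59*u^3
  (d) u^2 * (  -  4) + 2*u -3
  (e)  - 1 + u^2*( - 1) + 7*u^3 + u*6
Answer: a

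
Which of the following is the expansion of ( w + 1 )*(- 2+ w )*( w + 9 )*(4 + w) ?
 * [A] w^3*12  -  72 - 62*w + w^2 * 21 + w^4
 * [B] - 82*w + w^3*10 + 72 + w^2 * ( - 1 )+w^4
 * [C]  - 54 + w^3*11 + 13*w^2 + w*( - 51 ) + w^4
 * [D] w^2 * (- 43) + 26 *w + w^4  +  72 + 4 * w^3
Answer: A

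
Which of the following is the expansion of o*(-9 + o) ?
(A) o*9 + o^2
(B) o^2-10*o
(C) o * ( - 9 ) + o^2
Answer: C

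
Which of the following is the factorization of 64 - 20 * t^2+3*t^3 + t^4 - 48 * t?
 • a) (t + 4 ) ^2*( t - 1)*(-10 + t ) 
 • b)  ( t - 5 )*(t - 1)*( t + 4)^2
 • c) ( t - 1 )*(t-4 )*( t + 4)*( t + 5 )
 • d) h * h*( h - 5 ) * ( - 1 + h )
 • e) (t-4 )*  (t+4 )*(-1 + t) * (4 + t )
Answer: e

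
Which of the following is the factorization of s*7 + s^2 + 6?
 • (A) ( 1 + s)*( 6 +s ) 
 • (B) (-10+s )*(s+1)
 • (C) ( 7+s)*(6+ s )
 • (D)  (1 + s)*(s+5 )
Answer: A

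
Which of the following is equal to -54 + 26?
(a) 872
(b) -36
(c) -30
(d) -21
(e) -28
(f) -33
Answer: e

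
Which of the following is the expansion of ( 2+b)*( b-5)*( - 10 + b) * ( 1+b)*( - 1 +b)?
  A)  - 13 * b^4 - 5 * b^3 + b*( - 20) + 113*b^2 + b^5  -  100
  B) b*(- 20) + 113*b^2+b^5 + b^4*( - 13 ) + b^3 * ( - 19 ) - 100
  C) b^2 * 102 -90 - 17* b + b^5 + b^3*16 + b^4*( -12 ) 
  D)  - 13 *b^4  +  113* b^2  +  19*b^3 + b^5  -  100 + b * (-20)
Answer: D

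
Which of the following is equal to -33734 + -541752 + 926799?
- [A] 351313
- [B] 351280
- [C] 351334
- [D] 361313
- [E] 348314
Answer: A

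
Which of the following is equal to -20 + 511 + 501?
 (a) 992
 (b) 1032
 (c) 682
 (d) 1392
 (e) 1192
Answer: a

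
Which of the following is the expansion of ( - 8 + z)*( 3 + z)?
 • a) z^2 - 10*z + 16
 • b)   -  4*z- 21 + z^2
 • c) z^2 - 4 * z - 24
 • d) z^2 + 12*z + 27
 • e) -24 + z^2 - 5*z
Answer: e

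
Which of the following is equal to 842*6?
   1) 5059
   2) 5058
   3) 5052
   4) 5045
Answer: 3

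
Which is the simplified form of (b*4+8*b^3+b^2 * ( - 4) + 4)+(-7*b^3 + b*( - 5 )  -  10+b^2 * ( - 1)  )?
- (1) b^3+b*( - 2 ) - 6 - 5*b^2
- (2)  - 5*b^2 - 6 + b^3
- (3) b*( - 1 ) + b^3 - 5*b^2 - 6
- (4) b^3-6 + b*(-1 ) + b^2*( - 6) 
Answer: 3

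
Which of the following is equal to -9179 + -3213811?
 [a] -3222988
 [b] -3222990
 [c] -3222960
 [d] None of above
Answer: b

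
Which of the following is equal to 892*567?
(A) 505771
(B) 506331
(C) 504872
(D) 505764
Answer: D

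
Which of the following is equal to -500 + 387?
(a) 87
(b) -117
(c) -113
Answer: c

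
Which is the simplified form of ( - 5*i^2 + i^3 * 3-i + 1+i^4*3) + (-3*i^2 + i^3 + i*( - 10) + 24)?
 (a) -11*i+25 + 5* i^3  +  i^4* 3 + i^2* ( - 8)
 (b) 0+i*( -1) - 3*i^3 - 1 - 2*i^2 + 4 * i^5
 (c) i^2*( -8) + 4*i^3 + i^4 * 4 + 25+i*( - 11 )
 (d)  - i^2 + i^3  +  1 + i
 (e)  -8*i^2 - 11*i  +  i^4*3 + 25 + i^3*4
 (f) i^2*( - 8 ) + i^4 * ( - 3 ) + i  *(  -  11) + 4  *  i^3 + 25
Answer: e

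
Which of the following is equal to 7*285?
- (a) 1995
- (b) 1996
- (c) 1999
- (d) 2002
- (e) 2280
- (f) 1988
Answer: a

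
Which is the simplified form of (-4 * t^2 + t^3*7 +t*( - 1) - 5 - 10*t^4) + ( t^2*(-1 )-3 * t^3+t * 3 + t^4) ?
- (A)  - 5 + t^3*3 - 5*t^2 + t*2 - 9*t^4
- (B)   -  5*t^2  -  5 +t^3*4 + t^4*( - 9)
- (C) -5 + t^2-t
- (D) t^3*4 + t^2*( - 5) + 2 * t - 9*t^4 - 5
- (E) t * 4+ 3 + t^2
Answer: D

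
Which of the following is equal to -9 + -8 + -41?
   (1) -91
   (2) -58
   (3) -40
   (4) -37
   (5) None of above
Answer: 2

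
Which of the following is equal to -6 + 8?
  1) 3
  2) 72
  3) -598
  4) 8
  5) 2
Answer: 5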